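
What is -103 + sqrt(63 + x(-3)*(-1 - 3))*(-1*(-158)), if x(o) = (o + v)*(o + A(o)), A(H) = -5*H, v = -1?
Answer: -103 + 158*sqrt(255) ≈ 2420.1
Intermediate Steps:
x(o) = -4*o*(-1 + o) (x(o) = (o - 1)*(o - 5*o) = (-1 + o)*(-4*o) = -4*o*(-1 + o))
-103 + sqrt(63 + x(-3)*(-1 - 3))*(-1*(-158)) = -103 + sqrt(63 + (4*(-3)*(1 - 1*(-3)))*(-1 - 3))*(-1*(-158)) = -103 + sqrt(63 + (4*(-3)*(1 + 3))*(-4))*158 = -103 + sqrt(63 + (4*(-3)*4)*(-4))*158 = -103 + sqrt(63 - 48*(-4))*158 = -103 + sqrt(63 + 192)*158 = -103 + sqrt(255)*158 = -103 + 158*sqrt(255)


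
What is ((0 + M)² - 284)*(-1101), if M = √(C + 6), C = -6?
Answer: 312684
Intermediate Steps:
M = 0 (M = √(-6 + 6) = √0 = 0)
((0 + M)² - 284)*(-1101) = ((0 + 0)² - 284)*(-1101) = (0² - 284)*(-1101) = (0 - 284)*(-1101) = -284*(-1101) = 312684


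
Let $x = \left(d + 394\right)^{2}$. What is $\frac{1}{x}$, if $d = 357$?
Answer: $\frac{1}{564001} \approx 1.773 \cdot 10^{-6}$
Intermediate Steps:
$x = 564001$ ($x = \left(357 + 394\right)^{2} = 751^{2} = 564001$)
$\frac{1}{x} = \frac{1}{564001}$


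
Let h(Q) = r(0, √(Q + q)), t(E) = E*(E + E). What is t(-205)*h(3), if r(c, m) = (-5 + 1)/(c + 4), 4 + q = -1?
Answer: -84050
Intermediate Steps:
q = -5 (q = -4 - 1 = -5)
t(E) = 2*E² (t(E) = E*(2*E) = 2*E²)
r(c, m) = -4/(4 + c)
h(Q) = -1 (h(Q) = -4/(4 + 0) = -4/4 = -4*¼ = -1)
t(-205)*h(3) = (2*(-205)²)*(-1) = (2*42025)*(-1) = 84050*(-1) = -84050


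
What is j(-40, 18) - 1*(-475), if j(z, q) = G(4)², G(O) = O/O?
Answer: 476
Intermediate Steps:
G(O) = 1
j(z, q) = 1 (j(z, q) = 1² = 1)
j(-40, 18) - 1*(-475) = 1 - 1*(-475) = 1 + 475 = 476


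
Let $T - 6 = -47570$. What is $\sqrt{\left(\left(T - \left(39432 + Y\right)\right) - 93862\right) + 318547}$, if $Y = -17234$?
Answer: $\sqrt{154923} \approx 393.6$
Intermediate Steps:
$T = -47564$ ($T = 6 - 47570 = -47564$)
$\sqrt{\left(\left(T - \left(39432 + Y\right)\right) - 93862\right) + 318547} = \sqrt{\left(\left(-47564 - 22198\right) - 93862\right) + 318547} = \sqrt{\left(-69762 - 93862\right) + 318547} = \sqrt{-163624 + 318547} = \sqrt{154923}$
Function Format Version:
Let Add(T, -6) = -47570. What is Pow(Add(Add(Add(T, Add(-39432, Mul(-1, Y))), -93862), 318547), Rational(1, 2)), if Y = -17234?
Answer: Pow(154923, Rational(1, 2)) ≈ 393.60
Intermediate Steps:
T = -47564 (T = Add(6, -47570) = -47564)
Pow(Add(Add(Add(T, Add(-39432, Mul(-1, Y))), -93862), 318547), Rational(1, 2)) = Pow(Add(Add(Add(-47564, Add(-39432, Mul(-1, -17234))), -93862), 318547), Rational(1, 2)) = Pow(Add(Add(Add(-47564, Add(-39432, 17234)), -93862), 318547), Rational(1, 2)) = Pow(Add(Add(Add(-47564, -22198), -93862), 318547), Rational(1, 2)) = Pow(Add(Add(-69762, -93862), 318547), Rational(1, 2)) = Pow(Add(-163624, 318547), Rational(1, 2)) = Pow(154923, Rational(1, 2))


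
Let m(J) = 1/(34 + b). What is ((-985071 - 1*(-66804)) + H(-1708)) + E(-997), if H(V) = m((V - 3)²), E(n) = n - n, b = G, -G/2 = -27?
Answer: -80807495/88 ≈ -9.1827e+5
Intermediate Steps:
G = 54 (G = -2*(-27) = 54)
b = 54
E(n) = 0
m(J) = 1/88 (m(J) = 1/(34 + 54) = 1/88)
H(V) = 1/88
((-985071 - 1*(-66804)) + H(-1708)) + E(-997) = ((-985071 - 1*(-66804)) + 1/88) + 0 = ((-985071 + 66804) + 1/88) + 0 = (-918267 + 1/88) + 0 = -80807495/88 + 0 = -80807495/88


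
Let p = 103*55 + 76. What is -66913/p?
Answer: -66913/5741 ≈ -11.655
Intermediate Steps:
p = 5741 (p = 5665 + 76 = 5741)
-66913/p = -66913/5741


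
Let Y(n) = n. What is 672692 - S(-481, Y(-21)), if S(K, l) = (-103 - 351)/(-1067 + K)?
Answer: 520663381/774 ≈ 6.7269e+5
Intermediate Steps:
S(K, l) = -454/(-1067 + K)
672692 - S(-481, Y(-21)) = 672692 - (-454)/(-1067 - 481) = 672692 - (-454)/(-1548) = 672692 - (-454)*(-1)/1548 = 672692 - 1*227/774 = 672692 - 227/774 = 520663381/774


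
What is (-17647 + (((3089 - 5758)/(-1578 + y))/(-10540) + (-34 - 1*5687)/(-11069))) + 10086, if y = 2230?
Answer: -33829626291287/4474532560 ≈ -7560.5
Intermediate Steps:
(-17647 + (((3089 - 5758)/(-1578 + y))/(-10540) + (-34 - 1*5687)/(-11069))) + 10086 = (-17647 + (((3089 - 5758)/(-1578 + 2230))/(-10540) + (-34 - 1*5687)/(-11069))) + 10086 = (-17647 + (-2669/652*(-1/10540) + (-34 - 5687)*(-1/11069))) + 10086 = (-17647 + (-2669*1/652*(-1/10540) - 5721*(-1/11069))) + 10086 = (-17647 + (-2669/652*(-1/10540) + 5721/11069)) + 10086 = (-17647 + (157/404240 + 5721/11069)) + 10086 = (-17647 + 2314394873/4474532560) + 10086 = -78959761691447/4474532560 + 10086 = -33829626291287/4474532560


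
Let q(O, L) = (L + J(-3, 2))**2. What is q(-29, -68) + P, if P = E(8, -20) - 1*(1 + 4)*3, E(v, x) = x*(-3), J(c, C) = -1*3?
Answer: 5086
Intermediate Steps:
J(c, C) = -3
E(v, x) = -3*x
q(O, L) = (-3 + L)**2 (q(O, L) = (L - 3)**2 = (-3 + L)**2)
P = 45 (P = -3*(-20) - 1*(1 + 4)*3 = 60 - 1*5*3 = 60 - 5*3 = 60 - 1*15 = 60 - 15 = 45)
q(-29, -68) + P = (-3 - 68)**2 + 45 = (-71)**2 + 45 = 5041 + 45 = 5086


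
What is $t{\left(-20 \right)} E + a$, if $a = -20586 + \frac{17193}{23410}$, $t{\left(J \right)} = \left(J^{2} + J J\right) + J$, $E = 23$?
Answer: $- \frac{61925667}{23410} \approx -2645.3$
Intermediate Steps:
$t{\left(J \right)} = J + 2 J^{2}$ ($t{\left(J \right)} = \left(J^{2} + J^{2}\right) + J = 2 J^{2} + J = J + 2 J^{2}$)
$a = - \frac{481901067}{23410}$ ($a = -20586 + 17193 \cdot \frac{1}{23410} = -20586 + \frac{17193}{23410} = - \frac{481901067}{23410} \approx -20585.0$)
$t{\left(-20 \right)} E + a = - 20 \left(1 + 2 \left(-20\right)\right) 23 - \frac{481901067}{23410} = - 20 \left(1 - 40\right) 23 - \frac{481901067}{23410} = \left(-20\right) \left(-39\right) 23 - \frac{481901067}{23410} = 780 \cdot 23 - \frac{481901067}{23410} = 17940 - \frac{481901067}{23410} = - \frac{61925667}{23410}$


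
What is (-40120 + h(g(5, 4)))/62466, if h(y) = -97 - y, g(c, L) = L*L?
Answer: -13411/20822 ≈ -0.64408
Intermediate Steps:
g(c, L) = L²
(-40120 + h(g(5, 4)))/62466 = (-40120 + (-97 - 1*4²))/62466 = (-40120 + (-97 - 1*16))*(1/62466) = (-40120 + (-97 - 16))*(1/62466) = (-40120 - 113)*(1/62466) = -40233*1/62466 = -13411/20822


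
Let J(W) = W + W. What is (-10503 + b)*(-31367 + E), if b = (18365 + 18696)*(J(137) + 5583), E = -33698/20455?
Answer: -139272900357323642/20455 ≈ -6.8087e+12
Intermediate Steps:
J(W) = 2*W
E = -33698/20455 (E = -33698*1/20455 = -33698/20455 ≈ -1.6474)
b = 217066277 (b = (18365 + 18696)*(2*137 + 5583) = 37061*(274 + 5583) = 37061*5857 = 217066277)
(-10503 + b)*(-31367 + E) = (-10503 + 217066277)*(-31367 - 33698/20455) = 217055774*(-641645683/20455) = -139272900357323642/20455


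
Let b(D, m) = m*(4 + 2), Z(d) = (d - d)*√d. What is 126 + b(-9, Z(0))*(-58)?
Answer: 126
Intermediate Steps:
Z(d) = 0 (Z(d) = 0*√d = 0)
b(D, m) = 6*m (b(D, m) = m*6 = 6*m)
126 + b(-9, Z(0))*(-58) = 126 + (6*0)*(-58) = 126 + 0*(-58) = 126 + 0 = 126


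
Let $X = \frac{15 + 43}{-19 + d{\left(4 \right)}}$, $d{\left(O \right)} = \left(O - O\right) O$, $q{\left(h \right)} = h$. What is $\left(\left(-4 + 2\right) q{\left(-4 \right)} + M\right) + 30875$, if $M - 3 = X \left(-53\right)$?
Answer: $\frac{589908}{19} \approx 31048.0$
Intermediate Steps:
$d{\left(O \right)} = 0$ ($d{\left(O \right)} = 0 O = 0$)
$X = - \frac{58}{19}$ ($X = \frac{15 + 43}{-19 + 0} = \frac{58}{-19} = 58 \left(- \frac{1}{19}\right) = - \frac{58}{19} \approx -3.0526$)
$M = \frac{3131}{19}$ ($M = 3 - - \frac{3074}{19} = 3 + \frac{3074}{19} = \frac{3131}{19} \approx 164.79$)
$\left(\left(-4 + 2\right) q{\left(-4 \right)} + M\right) + 30875 = \left(\left(-4 + 2\right) \left(-4\right) + \frac{3131}{19}\right) + 30875 = \left(\left(-2\right) \left(-4\right) + \frac{3131}{19}\right) + 30875 = \left(8 + \frac{3131}{19}\right) + 30875 = \frac{3283}{19} + 30875 = \frac{589908}{19}$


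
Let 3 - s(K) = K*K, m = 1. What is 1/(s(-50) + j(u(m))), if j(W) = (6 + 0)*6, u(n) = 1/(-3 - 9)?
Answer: -1/2461 ≈ -0.00040634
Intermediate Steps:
s(K) = 3 - K² (s(K) = 3 - K*K = 3 - K²)
u(n) = -1/12 (u(n) = 1/(-12) = -1/12)
j(W) = 36 (j(W) = 6*6 = 36)
1/(s(-50) + j(u(m))) = 1/((3 - 1*(-50)²) + 36) = 1/((3 - 1*2500) + 36) = 1/((3 - 2500) + 36) = 1/(-2497 + 36) = 1/(-2461) = -1/2461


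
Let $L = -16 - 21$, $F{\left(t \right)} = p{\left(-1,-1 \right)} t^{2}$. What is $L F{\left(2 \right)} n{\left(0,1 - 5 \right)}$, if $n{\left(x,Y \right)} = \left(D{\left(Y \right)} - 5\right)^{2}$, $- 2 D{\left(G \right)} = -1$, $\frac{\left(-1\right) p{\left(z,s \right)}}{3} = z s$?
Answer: $8991$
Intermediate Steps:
$p{\left(z,s \right)} = - 3 s z$ ($p{\left(z,s \right)} = - 3 z s = - 3 s z$)
$D{\left(G \right)} = \frac{1}{2}$ ($D{\left(G \right)} = \left(- \frac{1}{2}\right) \left(-1\right) = \frac{1}{2}$)
$n{\left(x,Y \right)} = \frac{81}{4}$ ($n{\left(x,Y \right)} = \left(\frac{1}{2} - 5\right)^{2} = \left(- \frac{9}{2}\right)^{2} = \frac{81}{4}$)
$F{\left(t \right)} = - 3 t^{2}$ ($F{\left(t \right)} = \left(-3\right) \left(-1\right) \left(-1\right) t^{2} = - 3 t^{2}$)
$L = -37$
$L F{\left(2 \right)} n{\left(0,1 - 5 \right)} = - 37 \left(- 3 \cdot 2^{2}\right) \frac{81}{4} = - 37 \left(\left(-3\right) 4\right) \frac{81}{4} = \left(-37\right) \left(-12\right) \frac{81}{4} = 444 \cdot \frac{81}{4} = 8991$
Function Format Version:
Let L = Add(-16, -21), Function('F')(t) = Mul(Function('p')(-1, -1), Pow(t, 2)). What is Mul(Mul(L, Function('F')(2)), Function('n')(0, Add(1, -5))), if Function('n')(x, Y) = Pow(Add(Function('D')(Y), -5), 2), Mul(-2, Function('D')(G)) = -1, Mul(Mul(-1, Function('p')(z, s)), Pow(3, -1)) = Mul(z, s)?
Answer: 8991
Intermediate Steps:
Function('p')(z, s) = Mul(-3, s, z) (Function('p')(z, s) = Mul(-3, Mul(z, s)) = Mul(-3, Mul(s, z)) = Mul(-3, s, z))
Function('D')(G) = Rational(1, 2) (Function('D')(G) = Mul(Rational(-1, 2), -1) = Rational(1, 2))
Function('n')(x, Y) = Rational(81, 4) (Function('n')(x, Y) = Pow(Add(Rational(1, 2), -5), 2) = Pow(Rational(-9, 2), 2) = Rational(81, 4))
Function('F')(t) = Mul(-3, Pow(t, 2)) (Function('F')(t) = Mul(Mul(-3, -1, -1), Pow(t, 2)) = Mul(-3, Pow(t, 2)))
L = -37
Mul(Mul(L, Function('F')(2)), Function('n')(0, Add(1, -5))) = Mul(Mul(-37, Mul(-3, Pow(2, 2))), Rational(81, 4)) = Mul(Mul(-37, Mul(-3, 4)), Rational(81, 4)) = Mul(Mul(-37, -12), Rational(81, 4)) = Mul(444, Rational(81, 4)) = 8991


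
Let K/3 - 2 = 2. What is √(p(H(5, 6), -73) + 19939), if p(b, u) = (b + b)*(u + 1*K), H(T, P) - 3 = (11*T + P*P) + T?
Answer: √7861 ≈ 88.662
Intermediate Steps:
K = 12 (K = 6 + 3*2 = 6 + 6 = 12)
H(T, P) = 3 + P² + 12*T (H(T, P) = 3 + ((11*T + P*P) + T) = 3 + ((11*T + P²) + T) = 3 + ((P² + 11*T) + T) = 3 + (P² + 12*T) = 3 + P² + 12*T)
p(b, u) = 2*b*(12 + u) (p(b, u) = (b + b)*(u + 1*12) = (2*b)*(u + 12) = (2*b)*(12 + u) = 2*b*(12 + u))
√(p(H(5, 6), -73) + 19939) = √(2*(3 + 6² + 12*5)*(12 - 73) + 19939) = √(2*(3 + 36 + 60)*(-61) + 19939) = √(2*99*(-61) + 19939) = √(-12078 + 19939) = √7861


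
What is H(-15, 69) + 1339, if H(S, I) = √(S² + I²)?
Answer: 1339 + 3*√554 ≈ 1409.6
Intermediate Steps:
H(S, I) = √(I² + S²)
H(-15, 69) + 1339 = √(69² + (-15)²) + 1339 = √(4761 + 225) + 1339 = √4986 + 1339 = 3*√554 + 1339 = 1339 + 3*√554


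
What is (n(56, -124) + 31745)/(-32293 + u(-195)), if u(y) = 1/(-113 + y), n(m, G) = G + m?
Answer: -3252172/3315415 ≈ -0.98092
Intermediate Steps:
(n(56, -124) + 31745)/(-32293 + u(-195)) = ((-124 + 56) + 31745)/(-32293 + 1/(-113 - 195)) = (-68 + 31745)/(-32293 + 1/(-308)) = 31677/(-32293 - 1/308) = 31677/(-9946245/308) = 31677*(-308/9946245) = -3252172/3315415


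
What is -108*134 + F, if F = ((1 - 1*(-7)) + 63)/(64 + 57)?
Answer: -1751041/121 ≈ -14471.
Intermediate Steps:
F = 71/121 (F = ((1 + 7) + 63)/121 = (8 + 63)*(1/121) = 71*(1/121) = 71/121 ≈ 0.58678)
-108*134 + F = -108*134 + 71/121 = -14472 + 71/121 = -1751041/121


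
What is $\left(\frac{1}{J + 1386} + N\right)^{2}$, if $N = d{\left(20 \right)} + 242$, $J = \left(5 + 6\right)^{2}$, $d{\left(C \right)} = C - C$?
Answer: $\frac{133002443025}{2271049} \approx 58564.0$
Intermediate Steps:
$d{\left(C \right)} = 0$
$J = 121$ ($J = 11^{2} = 121$)
$N = 242$ ($N = 0 + 242 = 242$)
$\left(\frac{1}{J + 1386} + N\right)^{2} = \left(\frac{1}{121 + 1386} + 242\right)^{2} = \left(\frac{1}{1507} + 242\right)^{2} = \left(\frac{364695}{1507}\right)^{2} = \frac{133002443025}{2271049}$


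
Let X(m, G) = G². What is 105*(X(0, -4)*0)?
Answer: 0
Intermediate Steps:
105*(X(0, -4)*0) = 105*((-4)²*0) = 105*(16*0) = 105*0 = 0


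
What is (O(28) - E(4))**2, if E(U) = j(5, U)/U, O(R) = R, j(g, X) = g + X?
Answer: 10609/16 ≈ 663.06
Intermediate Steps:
j(g, X) = X + g
E(U) = (5 + U)/U (E(U) = (U + 5)/U = (5 + U)/U)
(O(28) - E(4))**2 = (28 - (5 + 4)/4)**2 = (28 - 9/4)**2 = (103/4)**2 = 10609/16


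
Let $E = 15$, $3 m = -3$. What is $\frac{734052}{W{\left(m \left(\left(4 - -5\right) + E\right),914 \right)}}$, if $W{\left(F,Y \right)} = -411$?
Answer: $- \frac{244684}{137} \approx -1786.0$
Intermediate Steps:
$m = -1$ ($m = \frac{1}{3} \left(-3\right) = -1$)
$\frac{734052}{W{\left(m \left(\left(4 - -5\right) + E\right),914 \right)}} = \frac{734052}{-411} = 734052 \left(- \frac{1}{411}\right) = - \frac{244684}{137}$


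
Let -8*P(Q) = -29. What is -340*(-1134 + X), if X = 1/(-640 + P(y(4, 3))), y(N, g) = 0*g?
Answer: 1962888680/5091 ≈ 3.8556e+5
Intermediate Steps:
y(N, g) = 0
P(Q) = 29/8 (P(Q) = -1/8*(-29) = 29/8)
X = -8/5091 (X = 1/(-640 + 29/8) = 1/(-5091/8) = -8/5091 ≈ -0.0015714)
-340*(-1134 + X) = -340*(-1134 - 8/5091) = -340*(-5773202/5091) = 1962888680/5091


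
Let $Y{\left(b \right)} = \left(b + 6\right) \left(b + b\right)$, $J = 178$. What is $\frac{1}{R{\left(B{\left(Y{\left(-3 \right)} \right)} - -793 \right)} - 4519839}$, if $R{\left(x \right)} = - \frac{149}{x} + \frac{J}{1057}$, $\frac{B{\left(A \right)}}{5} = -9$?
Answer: $- \frac{790636}{3573547451953} \approx -2.2125 \cdot 10^{-7}$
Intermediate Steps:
$Y{\left(b \right)} = 2 b \left(6 + b\right)$ ($Y{\left(b \right)} = \left(6 + b\right) 2 b = 2 b \left(6 + b\right)$)
$B{\left(A \right)} = -45$ ($B{\left(A \right)} = 5 \left(-9\right) = -45$)
$R{\left(x \right)} = \frac{178}{1057} - \frac{149}{x}$ ($R{\left(x \right)} = - \frac{149}{x} + \frac{178}{1057} = \frac{178}{1057} - \frac{149}{x}$)
$\frac{1}{R{\left(B{\left(Y{\left(-3 \right)} \right)} - -793 \right)} - 4519839} = \frac{1}{\left(\frac{178}{1057} - \frac{149}{-45 - -793}\right) - 4519839} = \frac{1}{\left(\frac{178}{1057} - \frac{149}{-45 + 793}\right) - 4519839} = \frac{1}{\left(\frac{178}{1057} - \frac{149}{748}\right) - 4519839} = \frac{1}{- \frac{24349}{790636} - 4519839} = \frac{1}{- \frac{3573547451953}{790636}} = - \frac{790636}{3573547451953}$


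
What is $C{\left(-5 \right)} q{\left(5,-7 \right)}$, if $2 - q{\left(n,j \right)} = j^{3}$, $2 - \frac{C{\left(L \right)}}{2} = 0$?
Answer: $1380$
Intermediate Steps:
$C{\left(L \right)} = 4$ ($C{\left(L \right)} = 4 - 0 = 4 + 0 = 4$)
$q{\left(n,j \right)} = 2 - j^{3}$
$C{\left(-5 \right)} q{\left(5,-7 \right)} = 4 \left(2 - \left(-7\right)^{3}\right) = 4 \left(2 - -343\right) = 4 \left(2 + 343\right) = 4 \cdot 345 = 1380$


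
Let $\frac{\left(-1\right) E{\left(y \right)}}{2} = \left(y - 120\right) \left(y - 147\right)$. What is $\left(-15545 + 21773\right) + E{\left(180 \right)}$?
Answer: $2268$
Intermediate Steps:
$E{\left(y \right)} = - 2 \left(-147 + y\right) \left(-120 + y\right)$ ($E{\left(y \right)} = - 2 \left(y - 120\right) \left(y - 147\right) = - 2 \left(-120 + y\right) \left(-147 + y\right) = - 2 \left(-147 + y\right) \left(-120 + y\right)$)
$\left(-15545 + 21773\right) + E{\left(180 \right)} = \left(-15545 + 21773\right) - \left(-60840 + 64800\right) = 6228 - 3960 = 2268$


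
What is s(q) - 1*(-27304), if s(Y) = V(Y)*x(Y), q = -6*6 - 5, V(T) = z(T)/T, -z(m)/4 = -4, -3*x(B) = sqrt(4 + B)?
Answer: 27304 + 16*I*sqrt(37)/123 ≈ 27304.0 + 0.79125*I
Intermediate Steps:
x(B) = -sqrt(4 + B)/3
z(m) = 16 (z(m) = -4*(-4) = 16)
V(T) = 16/T
q = -41 (q = -36 - 5 = -41)
s(Y) = -16*sqrt(4 + Y)/(3*Y) (s(Y) = (16/Y)*(-sqrt(4 + Y)/3) = -16*sqrt(4 + Y)/(3*Y))
s(q) - 1*(-27304) = -16/3*sqrt(4 - 41)/(-41) - 1*(-27304) = -16/3*(-1/41)*sqrt(-37) + 27304 = -16/3*(-1/41)*I*sqrt(37) + 27304 = 16*I*sqrt(37)/123 + 27304 = 27304 + 16*I*sqrt(37)/123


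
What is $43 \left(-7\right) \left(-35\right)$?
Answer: $10535$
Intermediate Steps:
$43 \left(-7\right) \left(-35\right) = \left(-301\right) \left(-35\right) = 10535$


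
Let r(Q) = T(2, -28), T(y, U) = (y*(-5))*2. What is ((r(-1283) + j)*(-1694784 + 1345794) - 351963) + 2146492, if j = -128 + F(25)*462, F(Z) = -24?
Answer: 3923046169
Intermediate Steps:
T(y, U) = -10*y (T(y, U) = -5*y*2 = -10*y)
r(Q) = -20 (r(Q) = -10*2 = -20)
j = -11216 (j = -128 - 24*462 = -128 - 11088 = -11216)
((r(-1283) + j)*(-1694784 + 1345794) - 351963) + 2146492 = ((-20 - 11216)*(-1694784 + 1345794) - 351963) + 2146492 = (-11236*(-348990) - 351963) + 2146492 = (3921251640 - 351963) + 2146492 = 3920899677 + 2146492 = 3923046169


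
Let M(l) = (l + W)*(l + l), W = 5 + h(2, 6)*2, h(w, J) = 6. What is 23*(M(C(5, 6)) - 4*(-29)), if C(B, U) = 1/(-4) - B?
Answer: -1357/8 ≈ -169.63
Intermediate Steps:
C(B, U) = -¼ - B
W = 17 (W = 5 + 6*2 = 5 + 12 = 17)
M(l) = 2*l*(17 + l) (M(l) = (l + 17)*(l + l) = (17 + l)*(2*l) = 2*l*(17 + l))
23*(M(C(5, 6)) - 4*(-29)) = 23*(2*(-¼ - 1*5)*(17 + (-¼ - 1*5)) - 4*(-29)) = 23*(2*(-¼ - 5)*(17 + (-¼ - 5)) + 116) = 23*(2*(-21/4)*(17 - 21/4) + 116) = 23*(2*(-21/4)*(47/4) + 116) = 23*(-987/8 + 116) = 23*(-59/8) = -1357/8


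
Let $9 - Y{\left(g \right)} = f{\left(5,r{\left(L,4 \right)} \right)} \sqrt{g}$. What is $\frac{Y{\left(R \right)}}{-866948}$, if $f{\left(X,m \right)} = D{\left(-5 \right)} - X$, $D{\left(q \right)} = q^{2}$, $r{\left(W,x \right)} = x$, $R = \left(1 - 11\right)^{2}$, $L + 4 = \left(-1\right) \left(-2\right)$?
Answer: $\frac{191}{866948} \approx 0.00022031$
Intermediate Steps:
$L = -2$ ($L = -4 - -2 = -4 + 2 = -2$)
$R = 100$ ($R = \left(-10\right)^{2} = 100$)
$f{\left(X,m \right)} = 25 - X$ ($f{\left(X,m \right)} = \left(-5\right)^{2} - X = 25 - X$)
$Y{\left(g \right)} = 9 - 20 \sqrt{g}$ ($Y{\left(g \right)} = 9 - \left(25 - 5\right) \sqrt{g} = 9 - 20 \sqrt{g}$)
$\frac{Y{\left(R \right)}}{-866948} = \frac{9 - 20 \sqrt{100}}{-866948} = \left(9 - 200\right) \left(- \frac{1}{866948}\right) = \left(-191\right) \left(- \frac{1}{866948}\right) = \frac{191}{866948}$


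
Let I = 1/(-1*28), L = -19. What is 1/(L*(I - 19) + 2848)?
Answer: 28/89871 ≈ 0.00031156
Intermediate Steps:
I = -1/28 (I = 1/(-28) = -1/28 ≈ -0.035714)
1/(L*(I - 19) + 2848) = 1/(-19*(-1/28 - 19) + 2848) = 1/(-19*(-533/28) + 2848) = 1/(10127/28 + 2848) = 1/(89871/28) = 28/89871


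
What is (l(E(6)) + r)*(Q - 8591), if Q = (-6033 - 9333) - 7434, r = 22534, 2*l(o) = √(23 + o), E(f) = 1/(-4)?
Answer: -707364794 - 31391*√91/4 ≈ -7.0744e+8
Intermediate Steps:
E(f) = -¼
l(o) = √(23 + o)/2
Q = -22800 (Q = -15366 - 7434 = -22800)
(l(E(6)) + r)*(Q - 8591) = (√(23 - ¼)/2 + 22534)*(-22800 - 8591) = (√(91/4)/2 + 22534)*(-31391) = ((√91/2)/2 + 22534)*(-31391) = (√91/4 + 22534)*(-31391) = (22534 + √91/4)*(-31391) = -707364794 - 31391*√91/4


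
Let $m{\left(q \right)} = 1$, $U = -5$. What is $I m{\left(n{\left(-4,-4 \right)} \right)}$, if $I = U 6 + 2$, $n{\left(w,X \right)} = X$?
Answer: $-28$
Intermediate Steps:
$I = -28$ ($I = \left(-5\right) 6 + 2 = -30 + 2 = -28$)
$I m{\left(n{\left(-4,-4 \right)} \right)} = \left(-28\right) 1 = -28$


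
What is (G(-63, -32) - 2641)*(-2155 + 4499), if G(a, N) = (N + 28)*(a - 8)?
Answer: -5524808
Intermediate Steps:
G(a, N) = (-8 + a)*(28 + N) (G(a, N) = (28 + N)*(-8 + a) = (-8 + a)*(28 + N))
(G(-63, -32) - 2641)*(-2155 + 4499) = ((-224 - 8*(-32) + 28*(-63) - 32*(-63)) - 2641)*(-2155 + 4499) = ((-224 + 256 - 1764 + 2016) - 2641)*2344 = (284 - 2641)*2344 = -2357*2344 = -5524808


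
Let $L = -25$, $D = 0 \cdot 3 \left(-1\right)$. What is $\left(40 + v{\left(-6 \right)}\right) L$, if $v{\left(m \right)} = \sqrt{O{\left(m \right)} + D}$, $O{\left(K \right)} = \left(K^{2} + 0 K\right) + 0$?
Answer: $-1150$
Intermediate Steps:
$D = 0$ ($D = 0 \left(-1\right) = 0$)
$O{\left(K \right)} = K^{2}$ ($O{\left(K \right)} = \left(K^{2} + 0\right) + 0 = K^{2} + 0 = K^{2}$)
$v{\left(m \right)} = \sqrt{m^{2}}$ ($v{\left(m \right)} = \sqrt{m^{2} + 0} = \sqrt{m^{2}}$)
$\left(40 + v{\left(-6 \right)}\right) L = \left(40 + \sqrt{\left(-6\right)^{2}}\right) \left(-25\right) = \left(40 + \sqrt{36}\right) \left(-25\right) = \left(40 + 6\right) \left(-25\right) = 46 \left(-25\right) = -1150$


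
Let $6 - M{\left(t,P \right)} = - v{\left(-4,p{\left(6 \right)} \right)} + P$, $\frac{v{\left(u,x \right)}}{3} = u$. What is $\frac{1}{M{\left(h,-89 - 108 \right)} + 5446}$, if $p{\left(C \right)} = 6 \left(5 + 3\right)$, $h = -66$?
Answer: $\frac{1}{5637} \approx 0.0001774$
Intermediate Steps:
$p{\left(C \right)} = 48$ ($p{\left(C \right)} = 6 \cdot 8 = 48$)
$v{\left(u,x \right)} = 3 u$
$M{\left(t,P \right)} = -6 - P$ ($M{\left(t,P \right)} = 6 - \left(- 3 \left(-4\right) + P\right) = 6 - \left(\left(-1\right) \left(-12\right) + P\right) = 6 - \left(12 + P\right) = -6 - P$)
$\frac{1}{M{\left(h,-89 - 108 \right)} + 5446} = \frac{1}{\left(-6 - \left(-89 - 108\right)\right) + 5446} = \frac{1}{\left(-6 - -197\right) + 5446} = \frac{1}{\left(-6 + 197\right) + 5446} = \frac{1}{191 + 5446} = \frac{1}{5637}$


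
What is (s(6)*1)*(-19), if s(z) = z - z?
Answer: 0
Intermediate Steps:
s(z) = 0
(s(6)*1)*(-19) = (0*1)*(-19) = 0*(-19) = 0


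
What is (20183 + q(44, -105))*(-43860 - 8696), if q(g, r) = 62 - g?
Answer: -1061683756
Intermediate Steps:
(20183 + q(44, -105))*(-43860 - 8696) = (20183 + (62 - 1*44))*(-43860 - 8696) = (20183 + (62 - 44))*(-52556) = (20183 + 18)*(-52556) = 20201*(-52556) = -1061683756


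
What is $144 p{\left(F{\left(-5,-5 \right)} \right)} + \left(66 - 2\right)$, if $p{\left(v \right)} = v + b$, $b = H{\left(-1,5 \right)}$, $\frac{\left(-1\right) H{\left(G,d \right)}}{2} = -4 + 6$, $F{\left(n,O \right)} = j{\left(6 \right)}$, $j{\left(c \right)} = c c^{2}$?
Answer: $30592$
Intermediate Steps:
$j{\left(c \right)} = c^{3}$
$F{\left(n,O \right)} = 216$ ($F{\left(n,O \right)} = 6^{3} = 216$)
$H{\left(G,d \right)} = -4$ ($H{\left(G,d \right)} = - 2 \left(-4 + 6\right) = \left(-2\right) 2 = -4$)
$b = -4$
$p{\left(v \right)} = -4 + v$ ($p{\left(v \right)} = v - 4 = -4 + v$)
$144 p{\left(F{\left(-5,-5 \right)} \right)} + \left(66 - 2\right) = 144 \left(-4 + 216\right) + \left(66 - 2\right) = 144 \cdot 212 + 64 = 30528 + 64 = 30592$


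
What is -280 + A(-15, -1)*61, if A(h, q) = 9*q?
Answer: -829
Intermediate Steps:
-280 + A(-15, -1)*61 = -280 + (9*(-1))*61 = -280 - 9*61 = -280 - 549 = -829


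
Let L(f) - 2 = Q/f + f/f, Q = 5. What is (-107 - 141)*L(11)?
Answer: -9424/11 ≈ -856.73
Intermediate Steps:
L(f) = 3 + 5/f (L(f) = 2 + (5/f + f/f) = 2 + (5/f + 1) = 2 + (1 + 5/f) = 3 + 5/f)
(-107 - 141)*L(11) = (-107 - 141)*(3 + 5/11) = -248*(3 + 5*(1/11)) = -248*(3 + 5/11) = -248*38/11 = -9424/11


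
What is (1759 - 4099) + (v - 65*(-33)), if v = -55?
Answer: -250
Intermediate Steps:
(1759 - 4099) + (v - 65*(-33)) = (1759 - 4099) + (-55 - 65*(-33)) = -2340 + (-55 + 2145) = -2340 + 2090 = -250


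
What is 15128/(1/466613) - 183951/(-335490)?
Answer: 789399187380437/111830 ≈ 7.0589e+9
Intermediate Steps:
15128/(1/466613) - 183951/(-335490) = 15128/(1/466613) - 183951*(-1/335490) = 15128*466613 + 61317/111830 = 7058921464 + 61317/111830 = 789399187380437/111830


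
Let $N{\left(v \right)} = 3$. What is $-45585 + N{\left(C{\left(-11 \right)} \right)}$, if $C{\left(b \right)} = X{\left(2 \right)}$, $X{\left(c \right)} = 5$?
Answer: $-45582$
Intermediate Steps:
$C{\left(b \right)} = 5$
$-45585 + N{\left(C{\left(-11 \right)} \right)} = -45585 + 3 = -45582$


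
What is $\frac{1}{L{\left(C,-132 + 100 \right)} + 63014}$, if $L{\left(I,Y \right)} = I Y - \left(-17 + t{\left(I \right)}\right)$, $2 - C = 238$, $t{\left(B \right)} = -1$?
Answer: $\frac{1}{70584} \approx 1.4168 \cdot 10^{-5}$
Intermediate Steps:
$C = -236$ ($C = 2 - 238 = -236$)
$L{\left(I,Y \right)} = 18 + I Y$ ($L{\left(I,Y \right)} = I Y + \left(17 - -1\right) = I Y + \left(17 + 1\right) = I Y + 18 = 18 + I Y$)
$\frac{1}{L{\left(C,-132 + 100 \right)} + 63014} = \frac{1}{\left(18 - 236 \left(-132 + 100\right)\right) + 63014} = \frac{1}{\left(18 - -7552\right) + 63014} = \frac{1}{\left(18 + 7552\right) + 63014} = \frac{1}{7570 + 63014} = \frac{1}{70584}$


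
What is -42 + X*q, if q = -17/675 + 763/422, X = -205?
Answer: -23214631/56970 ≈ -407.49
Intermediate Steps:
q = 507851/284850 (q = -17*1/675 + 763*(1/422) = -17/675 + 763/422 = 507851/284850 ≈ 1.7829)
-42 + X*q = -42 - 205*507851/284850 = -42 - 20821891/56970 = -23214631/56970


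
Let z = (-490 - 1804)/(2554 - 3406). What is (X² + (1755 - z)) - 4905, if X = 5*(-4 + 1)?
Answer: -1247197/426 ≈ -2927.7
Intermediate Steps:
X = -15 (X = 5*(-3) = -15)
z = 1147/426 (z = -2294/(-852) = -2294*(-1/852) = 1147/426 ≈ 2.6925)
(X² + (1755 - z)) - 4905 = ((-15)² + (1755 - 1*1147/426)) - 4905 = (225 + (1755 - 1147/426)) - 4905 = (225 + 746483/426) - 4905 = 842333/426 - 4905 = -1247197/426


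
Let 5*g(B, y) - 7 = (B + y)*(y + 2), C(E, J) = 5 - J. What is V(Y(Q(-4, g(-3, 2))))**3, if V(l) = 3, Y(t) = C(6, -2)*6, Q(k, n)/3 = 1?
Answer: 27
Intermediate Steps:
g(B, y) = 7/5 + (2 + y)*(B + y)/5 (g(B, y) = 7/5 + ((B + y)*(y + 2))/5 = 7/5 + ((B + y)*(2 + y))/5 = 7/5 + ((2 + y)*(B + y))/5 = 7/5 + (2 + y)*(B + y)/5)
Q(k, n) = 3 (Q(k, n) = 3*1 = 3)
Y(t) = 42 (Y(t) = (5 - 1*(-2))*6 = (5 + 2)*6 = 7*6 = 42)
V(Y(Q(-4, g(-3, 2))))**3 = 3**3 = 27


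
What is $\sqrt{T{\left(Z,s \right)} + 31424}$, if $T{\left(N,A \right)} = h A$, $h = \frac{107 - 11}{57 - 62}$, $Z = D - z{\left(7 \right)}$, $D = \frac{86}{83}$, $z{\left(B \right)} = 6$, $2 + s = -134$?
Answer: $\frac{8 \sqrt{13295}}{5} \approx 184.49$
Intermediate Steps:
$s = -136$ ($s = -2 - 134 = -136$)
$D = \frac{86}{83}$ ($D = 86 \cdot \frac{1}{83} = \frac{86}{83} \approx 1.0361$)
$Z = - \frac{412}{83}$ ($Z = \frac{86}{83} - 6 = - \frac{412}{83} \approx -4.9639$)
$h = - \frac{96}{5}$ ($h = \frac{96}{-5} = 96 \left(- \frac{1}{5}\right) = - \frac{96}{5} \approx -19.2$)
$T{\left(N,A \right)} = - \frac{96 A}{5}$
$\sqrt{T{\left(Z,s \right)} + 31424} = \sqrt{\left(- \frac{96}{5}\right) \left(-136\right) + 31424} = \sqrt{\frac{13056}{5} + 31424} = \sqrt{\frac{170176}{5}} = \frac{8 \sqrt{13295}}{5}$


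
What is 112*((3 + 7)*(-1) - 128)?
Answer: -15456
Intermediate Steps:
112*((3 + 7)*(-1) - 128) = 112*(10*(-1) - 128) = 112*(-10 - 128) = 112*(-138) = -15456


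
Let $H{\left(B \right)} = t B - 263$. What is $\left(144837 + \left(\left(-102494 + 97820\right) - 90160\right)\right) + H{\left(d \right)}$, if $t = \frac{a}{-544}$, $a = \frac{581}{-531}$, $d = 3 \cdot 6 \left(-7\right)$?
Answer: $\frac{798223453}{16048} \approx 49740.0$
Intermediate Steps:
$d = -126$ ($d = 18 \left(-7\right) = -126$)
$a = - \frac{581}{531}$ ($a = 581 \left(- \frac{1}{531}\right) = - \frac{581}{531} \approx -1.0942$)
$t = \frac{581}{288864}$ ($t = - \frac{581}{531 \left(-544\right)} = \left(- \frac{581}{531}\right) \left(- \frac{1}{544}\right) = \frac{581}{288864} \approx 0.0020113$)
$H{\left(B \right)} = -263 + \frac{581 B}{288864}$ ($H{\left(B \right)} = \frac{581 B}{288864} - 263 = -263 + \frac{581 B}{288864}$)
$\left(144837 + \left(\left(-102494 + 97820\right) - 90160\right)\right) + H{\left(d \right)} = \left(144837 + \left(\left(-102494 + 97820\right) - 90160\right)\right) + \left(-263 + \frac{581}{288864} \left(-126\right)\right) = \left(144837 - 94834\right) - \frac{4224691}{16048} = 50003 - \frac{4224691}{16048} = \frac{798223453}{16048}$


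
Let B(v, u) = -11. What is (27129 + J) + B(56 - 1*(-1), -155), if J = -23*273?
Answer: 20839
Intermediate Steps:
J = -6279
(27129 + J) + B(56 - 1*(-1), -155) = (27129 - 6279) - 11 = 20850 - 11 = 20839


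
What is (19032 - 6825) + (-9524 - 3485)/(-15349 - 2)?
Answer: 187402666/15351 ≈ 12208.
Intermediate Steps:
(19032 - 6825) + (-9524 - 3485)/(-15349 - 2) = 12207 - 13009/(-15351) = 12207 - 13009*(-1/15351) = 12207 + 13009/15351 = 187402666/15351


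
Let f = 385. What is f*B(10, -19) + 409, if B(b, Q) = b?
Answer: 4259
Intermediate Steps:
f*B(10, -19) + 409 = 385*10 + 409 = 3850 + 409 = 4259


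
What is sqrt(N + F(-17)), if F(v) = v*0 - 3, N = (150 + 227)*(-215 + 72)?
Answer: I*sqrt(53914) ≈ 232.19*I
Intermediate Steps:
N = -53911 (N = 377*(-143) = -53911)
F(v) = -3 (F(v) = 0 - 3 = -3)
sqrt(N + F(-17)) = sqrt(-53911 - 3) = sqrt(-53914) = I*sqrt(53914)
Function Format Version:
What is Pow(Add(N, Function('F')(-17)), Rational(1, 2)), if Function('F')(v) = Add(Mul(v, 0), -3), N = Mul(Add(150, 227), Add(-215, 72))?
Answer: Mul(I, Pow(53914, Rational(1, 2))) ≈ Mul(232.19, I)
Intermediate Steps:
N = -53911 (N = Mul(377, -143) = -53911)
Function('F')(v) = -3 (Function('F')(v) = Add(0, -3) = -3)
Pow(Add(N, Function('F')(-17)), Rational(1, 2)) = Pow(Add(-53911, -3), Rational(1, 2)) = Pow(-53914, Rational(1, 2)) = Mul(I, Pow(53914, Rational(1, 2)))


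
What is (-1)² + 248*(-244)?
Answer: -60511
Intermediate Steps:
(-1)² + 248*(-244) = 1 - 60512 = -60511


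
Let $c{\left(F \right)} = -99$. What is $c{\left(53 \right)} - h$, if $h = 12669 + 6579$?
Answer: $-19347$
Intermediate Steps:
$h = 19248$
$c{\left(53 \right)} - h = -99 - 19248 = -19347$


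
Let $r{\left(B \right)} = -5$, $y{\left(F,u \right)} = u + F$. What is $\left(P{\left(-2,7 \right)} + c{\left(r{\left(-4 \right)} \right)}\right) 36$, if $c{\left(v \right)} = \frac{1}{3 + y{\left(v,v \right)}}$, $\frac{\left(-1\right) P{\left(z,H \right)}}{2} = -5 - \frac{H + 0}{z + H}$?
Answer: $\frac{15948}{35} \approx 455.66$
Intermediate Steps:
$y{\left(F,u \right)} = F + u$
$P{\left(z,H \right)} = 10 + \frac{2 H}{H + z}$ ($P{\left(z,H \right)} = - 2 \left(-5 - \frac{H + 0}{z + H}\right) = - 2 \left(-5 - \frac{H}{H + z}\right) = 10 + \frac{2 H}{H + z}$)
$c{\left(v \right)} = \frac{1}{3 + 2 v}$ ($c{\left(v \right)} = \frac{1}{3 + \left(v + v\right)} = \frac{1}{3 + 2 v}$)
$\left(P{\left(-2,7 \right)} + c{\left(r{\left(-4 \right)} \right)}\right) 36 = \left(\frac{2 \left(5 \left(-2\right) + 6 \cdot 7\right)}{7 - 2} + \frac{1}{3 + 2 \left(-5\right)}\right) 36 = \left(\frac{2 \left(-10 + 42\right)}{5} + \frac{1}{3 - 10}\right) 36 = \left(2 \cdot \frac{1}{5} \cdot 32 + \frac{1}{-7}\right) 36 = \left(\frac{64}{5} - \frac{1}{7}\right) 36 = \frac{443}{35} \cdot 36 = \frac{15948}{35}$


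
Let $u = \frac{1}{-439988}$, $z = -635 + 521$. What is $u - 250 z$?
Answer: $\frac{12539657999}{439988} \approx 28500.0$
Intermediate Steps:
$z = -114$
$u = - \frac{1}{439988} \approx -2.2728 \cdot 10^{-6}$
$u - 250 z = - \frac{1}{439988} - -28500 = - \frac{1}{439988} + 28500 = \frac{12539657999}{439988}$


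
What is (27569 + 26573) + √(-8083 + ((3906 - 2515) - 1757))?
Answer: 54142 + I*√8449 ≈ 54142.0 + 91.918*I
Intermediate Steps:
(27569 + 26573) + √(-8083 + ((3906 - 2515) - 1757)) = 54142 + √(-8083 + (1391 - 1757)) = 54142 + √(-8083 - 366) = 54142 + √(-8449) = 54142 + I*√8449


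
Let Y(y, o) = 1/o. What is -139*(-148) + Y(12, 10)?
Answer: 205721/10 ≈ 20572.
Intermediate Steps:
-139*(-148) + Y(12, 10) = -139*(-148) + 1/10 = 20572 + ⅒ = 205721/10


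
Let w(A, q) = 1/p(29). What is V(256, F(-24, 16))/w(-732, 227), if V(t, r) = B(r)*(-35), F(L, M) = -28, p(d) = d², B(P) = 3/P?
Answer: 12615/4 ≈ 3153.8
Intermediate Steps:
V(t, r) = -105/r (V(t, r) = (3/r)*(-35) = -105/r)
w(A, q) = 1/841 (w(A, q) = 1/(29²) = 1/841)
V(256, F(-24, 16))/w(-732, 227) = (-105/(-28))/(1/841) = -105*(-1/28)*841 = (15/4)*841 = 12615/4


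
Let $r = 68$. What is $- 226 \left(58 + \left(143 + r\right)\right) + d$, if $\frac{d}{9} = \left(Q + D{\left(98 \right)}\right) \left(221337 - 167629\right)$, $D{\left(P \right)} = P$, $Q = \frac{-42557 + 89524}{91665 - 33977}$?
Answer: $\frac{687975578545}{14422} \approx 4.7703 \cdot 10^{7}$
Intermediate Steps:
$Q = \frac{46967}{57688} \approx 0.81416$
$d = \frac{688852349613}{14422}$ ($d = 9 \left(\frac{46967}{57688} + 98\right) \left(221337 - 167629\right) = 9 \cdot \frac{5700391}{57688} \cdot 53708 = 9 \cdot \frac{76539149957}{14422} = \frac{688852349613}{14422} \approx 4.7764 \cdot 10^{7}$)
$- 226 \left(58 + \left(143 + r\right)\right) + d = - 226 \left(58 + \left(143 + 68\right)\right) + \frac{688852349613}{14422} = - 226 \left(58 + 211\right) + \frac{688852349613}{14422} = \left(-226\right) 269 + \frac{688852349613}{14422} = -60794 + \frac{688852349613}{14422} = \frac{687975578545}{14422}$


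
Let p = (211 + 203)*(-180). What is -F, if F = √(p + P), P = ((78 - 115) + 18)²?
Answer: -I*√74159 ≈ -272.32*I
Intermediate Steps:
p = -74520 (p = 414*(-180) = -74520)
P = 361 (P = (-37 + 18)² = (-19)² = 361)
F = I*√74159 (F = √(-74520 + 361) = √(-74159) = I*√74159 ≈ 272.32*I)
-F = -I*√74159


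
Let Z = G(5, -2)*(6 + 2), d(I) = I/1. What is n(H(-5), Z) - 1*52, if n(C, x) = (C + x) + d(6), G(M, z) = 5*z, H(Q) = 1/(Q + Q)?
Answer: -1261/10 ≈ -126.10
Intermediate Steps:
H(Q) = 1/(2*Q)
d(I) = I (d(I) = I*1 = I)
Z = -80 (Z = (5*(-2))*(6 + 2) = -10*8 = -80)
n(C, x) = 6 + C + x (n(C, x) = (C + x) + 6 = 6 + C + x)
n(H(-5), Z) - 1*52 = (6 + (½)/(-5) - 80) - 1*52 = (6 + (½)*(-⅕) - 80) - 52 = (6 - ⅒ - 80) - 52 = -741/10 - 52 = -1261/10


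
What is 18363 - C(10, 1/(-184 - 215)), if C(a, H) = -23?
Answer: 18386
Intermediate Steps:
18363 - C(10, 1/(-184 - 215)) = 18363 - 1*(-23) = 18363 + 23 = 18386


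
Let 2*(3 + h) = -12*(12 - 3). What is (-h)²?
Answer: 3249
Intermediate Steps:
h = -57 (h = -3 + (-12*(12 - 3))/2 = -3 + (-12*9)/2 = -3 + (½)*(-108) = -3 - 54 = -57)
(-h)² = (-1*(-57))² = 57² = 3249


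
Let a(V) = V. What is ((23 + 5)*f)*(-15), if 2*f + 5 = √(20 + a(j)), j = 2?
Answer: 1050 - 210*√22 ≈ 65.013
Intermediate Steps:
f = -5/2 + √22/2 (f = -5/2 + √(20 + 2)/2 = -5/2 + √22/2 ≈ -0.15479)
((23 + 5)*f)*(-15) = ((23 + 5)*(-5/2 + √22/2))*(-15) = (28*(-5/2 + √22/2))*(-15) = (-70 + 14*√22)*(-15) = 1050 - 210*√22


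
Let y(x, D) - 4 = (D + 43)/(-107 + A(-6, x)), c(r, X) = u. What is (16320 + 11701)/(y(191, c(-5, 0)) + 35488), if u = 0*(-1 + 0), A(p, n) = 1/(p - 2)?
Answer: 24013997/30416300 ≈ 0.78951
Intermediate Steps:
A(p, n) = 1/(-2 + p)
u = 0 (u = 0*(-1) = 0)
c(r, X) = 0
y(x, D) = 3084/857 - 8*D/857 (y(x, D) = 4 + (D + 43)/(-107 + 1/(-2 - 6)) = 4 + (43 + D)/(-107 + 1/(-8)) = 4 + (43 + D)/(-107 - ⅛) = 4 + (43 + D)/(-857/8) = 4 + (43 + D)*(-8/857) = 4 + (-344/857 - 8*D/857) = 3084/857 - 8*D/857)
(16320 + 11701)/(y(191, c(-5, 0)) + 35488) = (16320 + 11701)/((3084/857 - 8/857*0) + 35488) = 28021/((3084/857 + 0) + 35488) = 28021/(3084/857 + 35488) = 28021/(30416300/857) = 28021*(857/30416300) = 24013997/30416300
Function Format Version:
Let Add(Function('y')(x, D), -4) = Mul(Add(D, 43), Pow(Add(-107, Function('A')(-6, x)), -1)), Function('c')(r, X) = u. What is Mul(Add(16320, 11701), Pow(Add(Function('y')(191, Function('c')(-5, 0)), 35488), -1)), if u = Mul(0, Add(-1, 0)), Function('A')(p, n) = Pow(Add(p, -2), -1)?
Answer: Rational(24013997, 30416300) ≈ 0.78951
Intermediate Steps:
Function('A')(p, n) = Pow(Add(-2, p), -1)
u = 0 (u = Mul(0, -1) = 0)
Function('c')(r, X) = 0
Function('y')(x, D) = Add(Rational(3084, 857), Mul(Rational(-8, 857), D)) (Function('y')(x, D) = Add(4, Mul(Add(D, 43), Pow(Add(-107, Pow(Add(-2, -6), -1)), -1))) = Add(4, Mul(Add(43, D), Pow(Add(-107, Pow(-8, -1)), -1))) = Add(4, Mul(Add(43, D), Pow(Add(-107, Rational(-1, 8)), -1))) = Add(4, Mul(Add(43, D), Pow(Rational(-857, 8), -1))) = Add(4, Mul(Add(43, D), Rational(-8, 857))) = Add(4, Add(Rational(-344, 857), Mul(Rational(-8, 857), D))) = Add(Rational(3084, 857), Mul(Rational(-8, 857), D)))
Mul(Add(16320, 11701), Pow(Add(Function('y')(191, Function('c')(-5, 0)), 35488), -1)) = Mul(Add(16320, 11701), Pow(Add(Add(Rational(3084, 857), Mul(Rational(-8, 857), 0)), 35488), -1)) = Mul(28021, Pow(Add(Add(Rational(3084, 857), 0), 35488), -1)) = Mul(28021, Pow(Add(Rational(3084, 857), 35488), -1)) = Mul(28021, Pow(Rational(30416300, 857), -1)) = Mul(28021, Rational(857, 30416300)) = Rational(24013997, 30416300)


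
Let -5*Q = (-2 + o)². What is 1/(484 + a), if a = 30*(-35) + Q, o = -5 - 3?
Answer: -1/586 ≈ -0.0017065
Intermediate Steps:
o = -8
Q = -20 (Q = -(-2 - 8)²/5 = -⅕*(-10)² = -⅕*100 = -20)
a = -1070 (a = 30*(-35) - 20 = -1050 - 20 = -1070)
1/(484 + a) = 1/(484 - 1070) = 1/(-586) = -1/586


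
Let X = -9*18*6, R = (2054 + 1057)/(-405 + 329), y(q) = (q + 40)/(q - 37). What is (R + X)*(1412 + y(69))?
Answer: -3486791019/2432 ≈ -1.4337e+6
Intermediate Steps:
y(q) = (40 + q)/(-37 + q)
R = -3111/76 (R = 3111/(-76) = 3111*(-1/76) = -3111/76 ≈ -40.934)
X = -972 (X = -162*6 = -972)
(R + X)*(1412 + y(69)) = (-3111/76 - 972)*(1412 + (40 + 69)/(-37 + 69)) = -76983*(1412 + 109/32)/76 = -76983/76*45293/32 = -3486791019/2432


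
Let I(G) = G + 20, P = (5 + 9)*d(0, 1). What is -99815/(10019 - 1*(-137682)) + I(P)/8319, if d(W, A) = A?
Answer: -825339151/1228724619 ≈ -0.67170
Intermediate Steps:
P = 14 (P = (5 + 9)*1 = 14*1 = 14)
I(G) = 20 + G
-99815/(10019 - 1*(-137682)) + I(P)/8319 = -99815/(10019 - 1*(-137682)) + (20 + 14)/8319 = -99815/(10019 + 137682) + 34*(1/8319) = -99815/147701 + 34/8319 = -825339151/1228724619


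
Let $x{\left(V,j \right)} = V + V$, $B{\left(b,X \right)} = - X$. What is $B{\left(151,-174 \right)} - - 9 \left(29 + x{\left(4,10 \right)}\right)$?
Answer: $507$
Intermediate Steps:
$x{\left(V,j \right)} = 2 V$
$B{\left(151,-174 \right)} - - 9 \left(29 + x{\left(4,10 \right)}\right) = \left(-1\right) \left(-174\right) - - 9 \left(29 + 2 \cdot 4\right) = 174 - - 9 \left(29 + 8\right) = 174 - \left(-9\right) 37 = 174 - -333 = 174 + 333 = 507$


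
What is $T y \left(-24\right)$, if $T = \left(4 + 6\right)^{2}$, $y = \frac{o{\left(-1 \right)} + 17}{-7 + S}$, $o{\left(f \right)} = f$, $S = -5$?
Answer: $3200$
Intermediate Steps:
$y = - \frac{4}{3}$ ($y = \frac{-1 + 17}{-7 - 5} = \frac{16}{-12} = 16 \left(- \frac{1}{12}\right) = - \frac{4}{3} \approx -1.3333$)
$T = 100$ ($T = 10^{2} = 100$)
$T y \left(-24\right) = 100 \left(- \frac{4}{3}\right) \left(-24\right) = \left(- \frac{400}{3}\right) \left(-24\right) = 3200$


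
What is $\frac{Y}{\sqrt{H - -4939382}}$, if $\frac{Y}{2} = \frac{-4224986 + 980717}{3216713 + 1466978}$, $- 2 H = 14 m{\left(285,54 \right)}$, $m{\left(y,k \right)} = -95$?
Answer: $- \frac{19722 \sqrt{4940047}}{70327214813} \approx -0.00062329$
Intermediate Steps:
$H = 665$ ($H = - \frac{14 \left(-95\right)}{2} = \left(- \frac{1}{2}\right) \left(-1330\right) = 665$)
$Y = - \frac{138054}{99653}$ ($Y = 2 \frac{-4224986 + 980717}{3216713 + 1466978} = 2 \left(- \frac{3244269}{4683691}\right) = 2 \left(\left(-3244269\right) \frac{1}{4683691}\right) = 2 \left(- \frac{69027}{99653}\right) = - \frac{138054}{99653} \approx -1.3853$)
$\frac{Y}{\sqrt{H - -4939382}} = - \frac{138054}{99653 \sqrt{665 - -4939382}} = - \frac{138054}{99653 \sqrt{665 + 4939382}} = - \frac{138054}{99653 \sqrt{4940047}} = - \frac{138054 \frac{\sqrt{4940047}}{4940047}}{99653} = - \frac{19722 \sqrt{4940047}}{70327214813}$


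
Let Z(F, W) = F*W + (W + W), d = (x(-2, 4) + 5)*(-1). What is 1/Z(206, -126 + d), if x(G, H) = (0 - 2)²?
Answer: -1/28080 ≈ -3.5613e-5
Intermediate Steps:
x(G, H) = 4 (x(G, H) = (-2)² = 4)
d = -9 (d = (4 + 5)*(-1) = 9*(-1) = -9)
Z(F, W) = 2*W + F*W (Z(F, W) = F*W + 2*W = 2*W + F*W)
1/Z(206, -126 + d) = 1/((-126 - 9)*(2 + 206)) = 1/(-135*208) = 1/(-28080) = -1/28080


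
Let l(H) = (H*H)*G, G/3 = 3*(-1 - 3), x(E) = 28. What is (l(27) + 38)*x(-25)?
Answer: -733768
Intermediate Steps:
G = -36 (G = 3*(3*(-1 - 3)) = 3*(3*(-4)) = 3*(-12) = -36)
l(H) = -36*H² (l(H) = (H*H)*(-36) = H²*(-36) = -36*H²)
(l(27) + 38)*x(-25) = (-36*27² + 38)*28 = (-36*729 + 38)*28 = (-26244 + 38)*28 = -26206*28 = -733768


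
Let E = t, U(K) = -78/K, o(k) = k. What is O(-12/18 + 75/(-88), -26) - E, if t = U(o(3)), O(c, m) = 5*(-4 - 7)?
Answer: -29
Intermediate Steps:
O(c, m) = -55 (O(c, m) = 5*(-11) = -55)
t = -26 (t = -78/3 = -78*⅓ = -26)
E = -26
O(-12/18 + 75/(-88), -26) - E = -55 - 1*(-26) = -55 + 26 = -29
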